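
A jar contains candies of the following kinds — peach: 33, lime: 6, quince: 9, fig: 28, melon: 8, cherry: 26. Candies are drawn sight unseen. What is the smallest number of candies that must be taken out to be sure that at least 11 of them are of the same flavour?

54

An adversary could hand out at most 10 candies per flavour (lime, quince, melon run out sooner): 10 + 6 + 9 + 10 + 8 + 10 = 53 candies and still no flavour has 11.
Pigeonhole: one more candy lands in a flavour already at 10, so 54 draws are enough and 53 are not.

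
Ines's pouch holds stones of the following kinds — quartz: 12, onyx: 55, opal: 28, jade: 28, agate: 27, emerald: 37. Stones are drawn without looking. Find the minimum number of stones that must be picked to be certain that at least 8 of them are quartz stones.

183

In the worst case for collecting quartz stones, every non-quartz stone comes out first.
There are 55 + 28 + 28 + 27 + 37 = 175 non-quartz stones altogether.
After those, each further stone must be quartz, so 175 + 8 = 183 draws guarantee 8 quartz stones.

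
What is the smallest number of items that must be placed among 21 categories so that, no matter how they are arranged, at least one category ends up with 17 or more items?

337

With 336 items one could put exactly 16 in each of the 21 categories, and no category would reach 17.
Pigeonhole: one more item must land in a category that already has 16, giving it 17.
So 21 × 16 + 1 = 337 items are required.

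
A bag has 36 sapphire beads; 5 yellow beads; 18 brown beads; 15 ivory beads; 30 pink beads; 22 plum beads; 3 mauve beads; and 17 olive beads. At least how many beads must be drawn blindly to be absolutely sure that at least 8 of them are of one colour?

51

Pigeonhole: the 8 colours are the holes; the beads drawn are the pigeons.
To avoid 8 of any one colour, the worst case takes at most 7 of each colour, or every bead of a colour that has fewer than 7.
That gives 7 + 5 + 7 + 7 + 7 + 7 + 3 + 7 = 50 beads with no colour reaching 8.
The next bead forces some colour to 8, so 50 + 1 = 51.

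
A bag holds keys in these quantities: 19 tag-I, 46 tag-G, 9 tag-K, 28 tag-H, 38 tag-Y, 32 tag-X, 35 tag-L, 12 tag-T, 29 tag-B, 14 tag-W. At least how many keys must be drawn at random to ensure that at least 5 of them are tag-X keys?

In the worst case for collecting tag-X keys, every non-tag-X key comes out first.
There are 19 + 46 + 9 + 28 + 38 + 35 + 12 + 29 + 14 = 230 non-tag-X keys altogether.
After those, each further key must be tag-X, so 230 + 5 = 235 draws guarantee 5 tag-X keys.

235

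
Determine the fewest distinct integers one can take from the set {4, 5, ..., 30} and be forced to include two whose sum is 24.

20

Two chosen integers sum to 24 exactly when both halves of some pair {x, 24−x} with 4 ≤ x ≤ 24−x ≤ 20 are chosen — 8 such pairs.
The remaining 11 elements (those with no distinct partner in range) can never complete a 24-sum, so the worst case takes all of them and one from each pair: 11 + 8 = 19.
The 20th integer has to be the second member of some pair, so 19 + 1 = 20.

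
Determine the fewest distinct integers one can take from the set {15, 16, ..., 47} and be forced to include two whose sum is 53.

22

Two chosen integers sum to 53 exactly when both halves of some pair {x, 53−x} with 15 ≤ x ≤ 53−x ≤ 38 are chosen — 12 such pairs.
The remaining 9 elements (those with no distinct partner in range) can never complete a 53-sum, so the worst case takes all of them and one from each pair: 9 + 12 = 21.
By pigeonhole, the 22nd integer has to be the second member of some pair, so 21 + 1 = 22.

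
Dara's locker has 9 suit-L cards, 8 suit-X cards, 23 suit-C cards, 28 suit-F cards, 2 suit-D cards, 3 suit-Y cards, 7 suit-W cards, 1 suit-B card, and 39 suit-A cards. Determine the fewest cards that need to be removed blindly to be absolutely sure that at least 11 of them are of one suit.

The 9 suits are the holes; the cards drawn are the pigeons.
To avoid 11 of any one suit, the worst case takes at most 10 of each suit, or every card of a suit that has fewer than 10.
That gives 9 + 8 + 10 + 10 + 2 + 3 + 7 + 1 + 10 = 60 cards with no suit reaching 11.
The next card forces some suit to 11, so 60 + 1 = 61.

61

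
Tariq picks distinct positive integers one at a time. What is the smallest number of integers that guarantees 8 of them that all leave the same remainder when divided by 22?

The 22 residue classes mod 22 are the pigeonholes.
With 154 integers one could put 7 in each residue class and have no class reach 8.
The 155th integer pushes some class to 8, so 22·7 + 1 = 155.

155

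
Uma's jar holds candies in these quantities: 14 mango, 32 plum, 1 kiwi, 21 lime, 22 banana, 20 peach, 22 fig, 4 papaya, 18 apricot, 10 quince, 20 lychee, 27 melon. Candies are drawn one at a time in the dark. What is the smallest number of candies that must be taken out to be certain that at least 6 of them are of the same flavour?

Put each drawn candy into a box by flavour. The largest draw with every box below 6 takes min(count, 5) from each flavour; flavours with fewer than 5 contribute all they have.
Σ min(cᵢ, 5) = 5 + 5 + 1 + 5 + 5 + 5 + 5 + 4 + 5 + 5 + 5 + 5 = 55.
Draw number 55 + 1 = 56 must push one box to 6.

56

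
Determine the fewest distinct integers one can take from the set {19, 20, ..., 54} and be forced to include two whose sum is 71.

20

Two chosen integers sum to 71 exactly when both halves of some pair {x, 71−x} with 19 ≤ x ≤ 71−x ≤ 52 are chosen — 17 such pairs.
The remaining 2 elements (those with no distinct partner in range) can never complete a 71-sum, so the worst case takes all of them and one from each pair: 2 + 17 = 19.
Pigeonhole: the 20th integer has to be the second member of some pair, so 19 + 1 = 20.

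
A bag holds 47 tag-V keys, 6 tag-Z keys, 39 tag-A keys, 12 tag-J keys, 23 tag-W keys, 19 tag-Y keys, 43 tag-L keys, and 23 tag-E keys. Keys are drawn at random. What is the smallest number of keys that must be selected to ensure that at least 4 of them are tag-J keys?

In the worst case for collecting tag-J keys, every non-tag-J key comes out first.
There are 47 + 6 + 39 + 23 + 19 + 43 + 23 = 200 non-tag-J keys altogether.
After those, each further key must be tag-J, so 200 + 4 = 204 draws guarantee 4 tag-J keys.

204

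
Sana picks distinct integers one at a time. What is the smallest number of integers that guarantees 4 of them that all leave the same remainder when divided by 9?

The 9 residue classes mod 9 are the pigeonholes.
With 27 integers one could put 3 in each residue class and have no class reach 4.
The 28th integer pushes some class to 4, so 9·3 + 1 = 28.

28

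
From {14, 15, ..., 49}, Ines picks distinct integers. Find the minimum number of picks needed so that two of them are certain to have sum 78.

Group the elements by complementary pair {x, 78−x}: {29,49}, {30,48}, {31,47}, …, giving 10 two-element pairs, the single value 39 (it cannot pair with itself since the integers are distinct), and 15 integers whose partner 78−x falls outside [14,49].
By the pigeonhole principle, treating each of those 26 groups as a pigeonhole, one can pick one integer per group — 26 integers — with no two summing to 78.
The 27th integer lands in an occupied pair, forcing a sum of 78.

27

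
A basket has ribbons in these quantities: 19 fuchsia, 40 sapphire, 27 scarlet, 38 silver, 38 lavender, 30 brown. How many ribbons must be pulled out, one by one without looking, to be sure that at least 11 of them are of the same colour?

61

Put each drawn ribbon into a box by colour. The largest draw with every box below 11 takes min(count, 10) from each colour.
Σ min(cᵢ, 10) = 10 + 10 + 10 + 10 + 10 + 10 = 60.
Draw number 60 + 1 = 61 must push one box to 11.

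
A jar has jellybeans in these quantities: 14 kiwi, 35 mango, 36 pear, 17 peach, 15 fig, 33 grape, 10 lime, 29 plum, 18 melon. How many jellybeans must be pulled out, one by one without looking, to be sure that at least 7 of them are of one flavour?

By the pigeonhole principle, put each drawn jellybean into a box by flavour. The largest draw with every box below 7 takes min(count, 6) from each flavour.
Σ min(cᵢ, 6) = 6 + 6 + 6 + 6 + 6 + 6 + 6 + 6 + 6 = 54.
Draw number 54 + 1 = 55 must push one box to 7.

55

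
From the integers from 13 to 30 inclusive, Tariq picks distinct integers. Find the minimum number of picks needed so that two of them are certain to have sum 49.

13

Group the elements by complementary pair {x, 49−x}: {19,30}, {20,29}, {21,28}, …, giving 6 two-element pairs and 6 integers whose partner 49−x falls outside [13,30].
By the pigeonhole principle, treating each of those 12 groups as a pigeonhole, one can pick one integer per group — 12 integers — with no two summing to 49.
The 13th integer lands in an occupied pair, forcing a sum of 49.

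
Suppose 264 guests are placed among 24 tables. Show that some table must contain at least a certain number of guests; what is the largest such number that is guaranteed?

The 24 tables are the holes and the 264 guests are the pigeons.
If every table held at most 10 guests, the total would be at most 24 × 10 = 240, which is less than 264.
So some table holds at least ⌈264/24⌉ = 11 guests.

11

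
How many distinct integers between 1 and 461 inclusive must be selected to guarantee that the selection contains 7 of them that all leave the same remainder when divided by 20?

By the pigeonhole principle, the 20 residue classes mod 20 are the pigeonholes.
With 120 integers one could put 6 in each residue class and have no class reach 7.
The 121st integer pushes some class to 7, so 20·6 + 1 = 121.

121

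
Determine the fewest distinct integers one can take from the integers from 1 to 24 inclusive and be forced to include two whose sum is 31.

A set avoiding the sum 31 can contain at most one of each pair {x, 31−x}, plus the 6 elements whose complement lies outside the range.
The integers 1, …, 15 (15 of them) are such a set: any two sum to at least 1+2 = 3 and at most 14+15 = 29 < 31.
Any 16th integer completes one of the 9 pairs, so 16 choices force a sum of 31.

16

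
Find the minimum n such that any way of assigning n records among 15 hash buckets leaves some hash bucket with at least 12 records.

With 165 records one could put exactly 11 in each of the 15 hash buckets, and no hash bucket would reach 12.
One more record must land in a hash bucket that already has 11, giving it 12.
So 15 × 11 + 1 = 166 records are required.

166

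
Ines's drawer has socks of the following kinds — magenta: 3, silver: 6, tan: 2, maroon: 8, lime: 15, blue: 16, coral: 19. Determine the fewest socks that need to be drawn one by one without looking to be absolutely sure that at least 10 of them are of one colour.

47

By the pigeonhole principle, the 7 colours are the holes; the socks drawn are the pigeons.
To avoid 10 of any one colour, the worst case takes at most 9 of each colour, or every sock of a colour that has fewer than 9.
That gives 3 + 6 + 2 + 8 + 9 + 9 + 9 = 46 socks with no colour reaching 10.
The next sock forces some colour to 10, so 46 + 1 = 47.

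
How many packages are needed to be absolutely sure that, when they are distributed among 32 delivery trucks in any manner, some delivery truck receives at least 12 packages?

353

With 352 packages one could put exactly 11 in each of the 32 delivery trucks, and no delivery truck would reach 12.
One more package must land in a delivery truck that already has 11, giving it 12.
So 32 × 11 + 1 = 353 packages are required.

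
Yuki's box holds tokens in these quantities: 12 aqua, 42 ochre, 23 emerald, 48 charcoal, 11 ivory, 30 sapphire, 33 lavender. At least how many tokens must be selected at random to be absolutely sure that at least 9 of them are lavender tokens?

175

In the worst case for collecting lavender tokens, every non-lavender token comes out first.
There are 12 + 42 + 23 + 48 + 11 + 30 = 166 non-lavender tokens altogether.
After those, each further token must be lavender, so 166 + 9 = 175 draws guarantee 9 lavender tokens.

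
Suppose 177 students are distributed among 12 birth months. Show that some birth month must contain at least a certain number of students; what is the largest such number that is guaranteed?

The 12 birth months are the holes and the 177 students are the pigeons.
If every birth month held at most 14 students, the total would be at most 12 × 14 = 168, which is less than 177.
So some birth month holds at least ⌈177/12⌉ = 15 students.

15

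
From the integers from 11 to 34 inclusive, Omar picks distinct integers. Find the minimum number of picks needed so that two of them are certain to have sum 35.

Group the elements by complementary pair {x, 35−x}: {11,24}, {12,23}, {13,22}, …, giving 7 two-element pairs and 10 integers whose partner 35−x falls outside [11,34].
Treating each of those 17 groups as a pigeonhole, one can pick one integer per group — 17 integers — with no two summing to 35.
The 18th integer lands in an occupied pair, forcing a sum of 35.

18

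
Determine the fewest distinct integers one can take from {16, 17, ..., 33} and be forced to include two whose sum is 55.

Group the elements by complementary pair {x, 55−x}: {22,33}, {23,32}, {24,31}, …, giving 6 two-element pairs and 6 integers whose partner 55−x falls outside [16,33].
Pigeonhole: treating each of those 12 groups as a pigeonhole, one can pick one integer per group — 12 integers — with no two summing to 55.
The 13th integer lands in an occupied pair, forcing a sum of 55.

13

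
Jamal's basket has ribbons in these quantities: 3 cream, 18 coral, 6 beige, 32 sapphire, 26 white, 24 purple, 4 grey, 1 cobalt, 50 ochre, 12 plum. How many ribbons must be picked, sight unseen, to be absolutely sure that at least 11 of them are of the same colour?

The 10 colours are the holes; the ribbons drawn are the pigeons.
To avoid 11 of any one colour, the worst case takes at most 10 of each colour, or every ribbon of a colour that has fewer than 10.
That gives 3 + 10 + 6 + 10 + 10 + 10 + 4 + 1 + 10 + 10 = 74 ribbons with no colour reaching 11.
The next ribbon forces some colour to 11, so 74 + 1 = 75.

75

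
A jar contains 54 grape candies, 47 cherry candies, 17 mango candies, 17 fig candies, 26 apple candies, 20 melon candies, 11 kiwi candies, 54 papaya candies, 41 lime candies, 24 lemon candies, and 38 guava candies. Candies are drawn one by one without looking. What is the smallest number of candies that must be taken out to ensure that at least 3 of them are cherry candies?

305

In the worst case for collecting cherry candies, every non-cherry candy comes out first.
There are 54 + 17 + 17 + 26 + 20 + 11 + 54 + 41 + 24 + 38 = 302 non-cherry candies altogether.
After those, each further candy must be cherry, so 302 + 3 = 305 draws guarantee 3 cherry candies.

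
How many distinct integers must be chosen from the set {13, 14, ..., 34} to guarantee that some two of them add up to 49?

13

Group the elements by complementary pair {x, 49−x}: {15,34}, {16,33}, {17,32}, …, giving 10 two-element pairs and 2 integers whose partner 49−x falls outside [13,34].
By the pigeonhole principle, treating each of those 12 groups as a pigeonhole, one can pick one integer per group — 12 integers — with no two summing to 49.
The 13th integer lands in an occupied pair, forcing a sum of 49.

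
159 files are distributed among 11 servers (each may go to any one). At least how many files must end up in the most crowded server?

By the pigeonhole principle, the 11 servers are the holes and the 159 files are the pigeons.
If every server held at most 14 files, the total would be at most 11 × 14 = 154, which is less than 159.
So some server holds at least ⌈159/11⌉ = 15 files.

15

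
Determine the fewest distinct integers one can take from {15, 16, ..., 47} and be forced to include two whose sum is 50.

Two chosen integers sum to 50 exactly when both halves of some pair {x, 50−x} with 15 ≤ x ≤ 50−x ≤ 35 are chosen — 10 such pairs.
The remaining 13 elements (those with no distinct partner in range) can never complete a 50-sum, so the worst case takes all of them and one from each pair: 13 + 10 = 23.
By pigeonhole, the 24th integer has to be the second member of some pair, so 23 + 1 = 24.

24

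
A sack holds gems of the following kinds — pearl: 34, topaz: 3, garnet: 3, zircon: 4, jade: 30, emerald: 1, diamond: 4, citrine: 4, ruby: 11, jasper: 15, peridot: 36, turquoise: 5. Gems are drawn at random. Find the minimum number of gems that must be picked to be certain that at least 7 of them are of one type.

55

An adversary could hand out at most 6 gems per type (7 types run out sooner): 6 + 3 + 3 + 4 + 6 + 1 + 4 + 4 + 6 + 6 + 6 + 5 = 54 gems and still no type has 7.
One more gem lands in a type already at 6, so 55 draws are enough and 54 are not.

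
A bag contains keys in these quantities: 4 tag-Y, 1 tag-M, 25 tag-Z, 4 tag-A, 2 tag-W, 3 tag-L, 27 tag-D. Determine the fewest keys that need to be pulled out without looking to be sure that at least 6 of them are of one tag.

25

By pigeonhole, put each drawn key into a box by tag. The largest draw with every box below 6 takes min(count, 5) from each tag; tags with fewer than 5 contribute all they have.
Σ min(cᵢ, 5) = 4 + 1 + 5 + 4 + 2 + 3 + 5 = 24.
Draw number 24 + 1 = 25 must push one box to 6.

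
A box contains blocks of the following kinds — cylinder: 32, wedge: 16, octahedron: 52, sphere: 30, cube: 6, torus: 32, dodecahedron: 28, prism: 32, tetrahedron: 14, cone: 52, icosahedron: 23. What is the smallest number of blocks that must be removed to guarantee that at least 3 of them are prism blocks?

288

In the worst case for collecting prism blocks, every non-prism block comes out first.
There are 32 + 16 + 52 + 30 + 6 + 32 + 28 + 14 + 52 + 23 = 285 non-prism blocks altogether.
After those, each further block must be prism, so 285 + 3 = 288 draws guarantee 3 prism blocks.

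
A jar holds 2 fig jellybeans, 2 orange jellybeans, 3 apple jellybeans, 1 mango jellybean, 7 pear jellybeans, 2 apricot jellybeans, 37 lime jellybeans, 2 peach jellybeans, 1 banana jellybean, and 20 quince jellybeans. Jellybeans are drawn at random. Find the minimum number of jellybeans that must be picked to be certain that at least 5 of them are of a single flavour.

An adversary could hand out at most 4 jellybeans per flavour (7 flavours run out sooner): 2 + 2 + 3 + 1 + 4 + 2 + 4 + 2 + 1 + 4 = 25 jellybeans and still no flavour has 5.
By the pigeonhole principle, one more jellybean lands in a flavour already at 4, so 26 draws are enough and 25 are not.

26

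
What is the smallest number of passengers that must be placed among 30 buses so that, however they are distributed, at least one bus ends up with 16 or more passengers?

With 450 passengers one could put exactly 15 in each of the 30 buses, and no bus would reach 16.
One more passenger must land in a bus that already has 15, giving it 16.
So 30 × 15 + 1 = 451 passengers are required.

451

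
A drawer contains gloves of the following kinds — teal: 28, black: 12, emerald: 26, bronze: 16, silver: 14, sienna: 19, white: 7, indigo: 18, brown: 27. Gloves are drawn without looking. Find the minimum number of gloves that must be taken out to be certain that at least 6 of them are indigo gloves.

In the worst case for collecting indigo gloves, every non-indigo glove comes out first.
There are 28 + 12 + 26 + 16 + 14 + 19 + 7 + 27 = 149 non-indigo gloves altogether.
After those, each further glove must be indigo, so 149 + 6 = 155 draws guarantee 6 indigo gloves.

155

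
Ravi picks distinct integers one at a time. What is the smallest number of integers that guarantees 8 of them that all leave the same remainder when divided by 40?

281

Pigeonhole: the 40 residue classes mod 40 are the pigeonholes.
With 280 integers one could put 7 in each residue class and have no class reach 8.
The 281st integer pushes some class to 8, so 40·7 + 1 = 281.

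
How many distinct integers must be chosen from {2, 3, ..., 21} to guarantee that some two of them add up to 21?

A set avoiding the sum 21 can contain at most one of each pair {x, 21−x}, plus the 2 elements whose complement lies outside the range.
The integers 11, …, 21 (11 of them) are such a set: any two sum to at least 11+12 = 23 > 21.
Any 12th integer completes one of the 9 pairs, so 12 choices force a sum of 21.

12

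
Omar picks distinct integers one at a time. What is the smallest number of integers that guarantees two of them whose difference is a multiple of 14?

15

Integers whose pairwise differences are multiples of 14 are exactly those sharing a remainder mod 14. Pigeonhole: the 14 residue classes mod 14 are the pigeonholes.
With 14 integers one could put 1 in each residue class and have no class reach 2.
The 15th integer pushes some class to 2, so 14·1 + 1 = 15.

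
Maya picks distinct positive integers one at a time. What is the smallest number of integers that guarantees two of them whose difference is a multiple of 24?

25

Integers whose pairwise differences are multiples of 24 are exactly those sharing a remainder mod 24. By the pigeonhole principle, the 24 residue classes mod 24 are the pigeonholes.
With 24 integers one could put 1 in each residue class and have no class reach 2.
The 25th integer pushes some class to 2, so 24·1 + 1 = 25.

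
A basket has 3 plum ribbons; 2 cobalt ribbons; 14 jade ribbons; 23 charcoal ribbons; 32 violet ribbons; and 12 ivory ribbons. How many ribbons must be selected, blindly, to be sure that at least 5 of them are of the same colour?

22

Put each drawn ribbon into a box by colour. The largest draw with every box below 5 takes min(count, 4) from each colour; colours with fewer than 4 contribute all they have.
Σ min(cᵢ, 4) = 3 + 2 + 4 + 4 + 4 + 4 = 21.
Draw number 21 + 1 = 22 must push one box to 5.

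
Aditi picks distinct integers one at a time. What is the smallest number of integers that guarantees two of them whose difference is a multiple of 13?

Integers whose pairwise differences are multiples of 13 are exactly those sharing a remainder mod 13. By the pigeonhole principle, the 13 residue classes mod 13 are the pigeonholes.
With 13 integers one could put 1 in each residue class and have no class reach 2.
The 14th integer pushes some class to 2, so 13·1 + 1 = 14.

14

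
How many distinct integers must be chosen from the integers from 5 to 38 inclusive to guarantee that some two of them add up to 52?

23

Group the elements by complementary pair {x, 52−x}: {14,38}, {15,37}, {16,36}, …, giving 12 two-element pairs; the single value 26 (it cannot pair with itself since the integers are distinct); and 9 integers whose partner 52−x falls outside [5,38].
Treating each of those 22 groups as a pigeonhole, one can pick one integer per group — 22 integers — with no two summing to 52.
The 23rd integer lands in an occupied pair, forcing a sum of 52.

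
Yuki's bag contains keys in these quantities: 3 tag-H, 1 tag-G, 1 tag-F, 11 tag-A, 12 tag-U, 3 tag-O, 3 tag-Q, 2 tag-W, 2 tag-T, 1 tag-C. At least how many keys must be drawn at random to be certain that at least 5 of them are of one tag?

By pigeonhole, put each drawn key into a box by tag. The largest draw with every box below 5 takes min(count, 4) from each tag; tags with fewer than 4 contribute all they have.
Σ min(cᵢ, 4) = 3 + 1 + 1 + 4 + 4 + 3 + 3 + 2 + 2 + 1 = 24.
Draw number 24 + 1 = 25 must push one box to 5.

25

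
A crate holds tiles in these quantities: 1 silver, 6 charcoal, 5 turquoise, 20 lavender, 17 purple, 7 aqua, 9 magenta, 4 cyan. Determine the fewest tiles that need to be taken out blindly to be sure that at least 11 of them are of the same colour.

53

Pigeonhole: put each drawn tile into a box by colour. The largest draw with every box below 11 takes min(count, 10) from each colour; colours with fewer than 10 contribute all they have.
Σ min(cᵢ, 10) = 1 + 6 + 5 + 10 + 10 + 7 + 9 + 4 = 52.
Draw number 52 + 1 = 53 must push one box to 11.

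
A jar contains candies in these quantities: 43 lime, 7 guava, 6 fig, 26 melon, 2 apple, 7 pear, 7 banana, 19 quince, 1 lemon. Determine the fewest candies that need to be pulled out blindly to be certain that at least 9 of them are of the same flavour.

55

By pigeonhole, the 9 flavours are the holes; the candies drawn are the pigeons.
To avoid 9 of any one flavour, the worst case takes at most 8 of each flavour, or every candy of a flavour that has fewer than 8.
That gives 8 + 7 + 6 + 8 + 2 + 7 + 7 + 8 + 1 = 54 candies with no flavour reaching 9.
The next candy forces some flavour to 9, so 54 + 1 = 55.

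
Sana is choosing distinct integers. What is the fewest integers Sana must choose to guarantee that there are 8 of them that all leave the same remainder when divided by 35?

Pigeonhole: the 35 residue classes mod 35 are the pigeonholes.
With 245 integers one could put 7 in each residue class and have no class reach 8.
The 246th integer pushes some class to 8, so 35·7 + 1 = 246.

246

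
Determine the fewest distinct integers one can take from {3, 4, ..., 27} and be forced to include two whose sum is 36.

Two chosen integers sum to 36 exactly when both halves of some pair {x, 36−x} with 9 ≤ x ≤ 36−x ≤ 27 are chosen — 9 such pairs.
The remaining 7 elements (those with no distinct partner in range) can never complete a 36-sum, so the worst case takes all of them and one from each pair: 7 + 9 = 16.
The 17th integer has to be the second member of some pair, so 16 + 1 = 17.

17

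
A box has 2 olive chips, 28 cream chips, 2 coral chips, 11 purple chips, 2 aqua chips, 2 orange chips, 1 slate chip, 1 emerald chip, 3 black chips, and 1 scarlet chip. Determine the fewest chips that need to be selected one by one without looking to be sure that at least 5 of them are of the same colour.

23

An adversary could hand out at most 4 chips per colour (8 colours run out sooner): 2 + 4 + 2 + 4 + 2 + 2 + 1 + 1 + 3 + 1 = 22 chips and still no colour has 5.
Pigeonhole: one more chip lands in a colour already at 4, so 23 draws are enough and 22 are not.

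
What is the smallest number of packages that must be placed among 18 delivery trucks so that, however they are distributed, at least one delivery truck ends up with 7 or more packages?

With 108 packages one could put exactly 6 in each of the 18 delivery trucks, and no delivery truck would reach 7.
By the pigeonhole principle, one more package must land in a delivery truck that already has 6, giving it 7.
So 18 × 6 + 1 = 109 packages are required.

109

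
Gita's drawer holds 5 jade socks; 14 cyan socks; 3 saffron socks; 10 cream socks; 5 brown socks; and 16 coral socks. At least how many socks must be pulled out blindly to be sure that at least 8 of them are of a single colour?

By the pigeonhole principle, the 6 colours are the holes; the socks drawn are the pigeons.
To avoid 8 of any one colour, the worst case takes at most 7 of each colour, or every sock of a colour that has fewer than 7.
That gives 5 + 7 + 3 + 7 + 5 + 7 = 34 socks with no colour reaching 8.
The next sock forces some colour to 8, so 34 + 1 = 35.

35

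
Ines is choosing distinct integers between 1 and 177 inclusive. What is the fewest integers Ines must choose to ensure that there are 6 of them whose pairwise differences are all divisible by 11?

56

Integers whose pairwise differences are multiples of 11 are exactly those sharing a remainder mod 11. Pigeonhole: the 11 residue classes mod 11 are the pigeonholes.
With 55 integers one could put 5 in each residue class and have no class reach 6.
The 56th integer pushes some class to 6, so 11·5 + 1 = 56.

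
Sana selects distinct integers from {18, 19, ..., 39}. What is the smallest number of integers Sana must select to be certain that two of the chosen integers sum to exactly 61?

14

Two chosen integers sum to 61 exactly when both halves of some pair {x, 61−x} with 22 ≤ x ≤ 61−x ≤ 39 are chosen — 9 such pairs.
The remaining 4 elements (those with no distinct partner in range) can never complete a 61-sum, so the worst case takes all of them and one from each pair: 4 + 9 = 13.
Pigeonhole: the 14th integer has to be the second member of some pair, so 13 + 1 = 14.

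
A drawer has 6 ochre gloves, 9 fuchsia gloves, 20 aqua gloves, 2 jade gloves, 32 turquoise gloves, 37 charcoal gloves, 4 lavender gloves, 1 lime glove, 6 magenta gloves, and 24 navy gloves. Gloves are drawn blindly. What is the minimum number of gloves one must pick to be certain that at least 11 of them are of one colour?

69

By the pigeonhole principle, the 10 colours are the holes; the gloves drawn are the pigeons.
To avoid 11 of any one colour, the worst case takes at most 10 of each colour, or every glove of a colour that has fewer than 10.
That gives 6 + 9 + 10 + 2 + 10 + 10 + 4 + 1 + 6 + 10 = 68 gloves with no colour reaching 11.
The next glove forces some colour to 11, so 68 + 1 = 69.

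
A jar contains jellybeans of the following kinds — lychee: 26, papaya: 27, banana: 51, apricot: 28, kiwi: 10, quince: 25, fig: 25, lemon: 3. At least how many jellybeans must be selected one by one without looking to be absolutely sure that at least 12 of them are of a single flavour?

An adversary could hand out at most 11 jellybeans per flavour (kiwi, lemon run out sooner): 11 + 11 + 11 + 11 + 10 + 11 + 11 + 3 = 79 jellybeans and still no flavour has 12.
One more jellybean lands in a flavour already at 11, so 80 draws are enough and 79 are not.

80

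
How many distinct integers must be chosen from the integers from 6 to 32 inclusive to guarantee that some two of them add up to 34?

Two chosen integers sum to 34 exactly when both halves of some pair {x, 34−x} with 6 ≤ x ≤ 34−x ≤ 28 are chosen — 11 such pairs.
The remaining 5 elements (those with no distinct partner in range) can never complete a 34-sum, so the worst case takes all of them and one from each pair: 5 + 11 = 16.
The 17th integer has to be the second member of some pair, so 16 + 1 = 17.

17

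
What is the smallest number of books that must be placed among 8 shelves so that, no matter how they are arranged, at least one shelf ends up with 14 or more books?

105

With 104 books one could put exactly 13 in each of the 8 shelves, and no shelf would reach 14.
By pigeonhole, one more book must land in a shelf that already has 13, giving it 14.
So 8 × 13 + 1 = 105 books are required.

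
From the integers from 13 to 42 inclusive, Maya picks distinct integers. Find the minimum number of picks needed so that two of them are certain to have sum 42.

23

A set avoiding the sum 42 can contain at most one of each pair {x, 42−x}, plus the 14 elements whose complement lies outside the range or equal to its own complement.
The integers 21, …, 42 (22 of them) are such a set: any two sum to at least 21+22 = 43 > 42.
By pigeonhole, any 23rd integer completes one of the 8 pairs, so 23 choices force a sum of 42.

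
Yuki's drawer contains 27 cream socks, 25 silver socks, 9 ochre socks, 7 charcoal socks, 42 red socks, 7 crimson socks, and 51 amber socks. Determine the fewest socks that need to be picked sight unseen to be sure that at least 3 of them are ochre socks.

In the worst case for collecting ochre socks, every non-ochre sock comes out first.
There are 27 + 25 + 7 + 42 + 7 + 51 = 159 non-ochre socks altogether.
After those, each further sock must be ochre, so 159 + 3 = 162 draws guarantee 3 ochre socks.

162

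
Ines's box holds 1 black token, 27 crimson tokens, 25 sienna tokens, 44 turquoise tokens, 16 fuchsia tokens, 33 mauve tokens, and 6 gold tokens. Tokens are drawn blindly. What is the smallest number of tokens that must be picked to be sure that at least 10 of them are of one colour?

Put each drawn token into a box by colour. The largest draw with every box below 10 takes min(count, 9) from each colour; colours with fewer than 9 contribute all they have.
Σ min(cᵢ, 9) = 1 + 9 + 9 + 9 + 9 + 9 + 6 = 52.
Draw number 52 + 1 = 53 must push one box to 10.

53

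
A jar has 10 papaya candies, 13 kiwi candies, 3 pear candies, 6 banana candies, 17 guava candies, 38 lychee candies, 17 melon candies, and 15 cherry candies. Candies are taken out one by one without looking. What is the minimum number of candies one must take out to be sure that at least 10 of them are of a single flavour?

64

Put each drawn candy into a box by flavour. The largest draw with every box below 10 takes min(count, 9) from each flavour; flavours with fewer than 9 contribute all they have.
Σ min(cᵢ, 9) = 9 + 9 + 3 + 6 + 9 + 9 + 9 + 9 = 63.
Draw number 63 + 1 = 64 must push one box to 10.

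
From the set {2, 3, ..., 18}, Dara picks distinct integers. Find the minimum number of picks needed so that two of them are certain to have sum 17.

11

Two chosen integers sum to 17 exactly when both halves of some pair {x, 17−x} with 2 ≤ x ≤ 17−x ≤ 15 are chosen — 7 such pairs.
The remaining 3 elements (those with no distinct partner in range) can never complete a 17-sum, so the worst case takes all of them and one from each pair: 3 + 7 = 10.
The 11th integer has to be the second member of some pair, so 10 + 1 = 11.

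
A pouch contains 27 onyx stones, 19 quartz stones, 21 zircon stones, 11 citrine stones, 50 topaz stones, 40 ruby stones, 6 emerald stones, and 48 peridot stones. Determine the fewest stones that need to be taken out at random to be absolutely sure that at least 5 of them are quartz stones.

208

In the worst case for collecting quartz stones, every non-quartz stone comes out first.
There are 27 + 21 + 11 + 50 + 40 + 6 + 48 = 203 non-quartz stones altogether.
After those, each further stone must be quartz, so 203 + 5 = 208 draws guarantee 5 quartz stones.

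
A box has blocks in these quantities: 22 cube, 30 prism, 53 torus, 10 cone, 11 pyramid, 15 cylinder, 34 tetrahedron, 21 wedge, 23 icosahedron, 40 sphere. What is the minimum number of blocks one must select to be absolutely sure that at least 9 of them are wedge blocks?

247

In the worst case for collecting wedge blocks, every non-wedge block comes out first.
There are 22 + 30 + 53 + 10 + 11 + 15 + 34 + 23 + 40 = 238 non-wedge blocks altogether.
After those, each further block must be wedge, so 238 + 9 = 247 draws guarantee 9 wedge blocks.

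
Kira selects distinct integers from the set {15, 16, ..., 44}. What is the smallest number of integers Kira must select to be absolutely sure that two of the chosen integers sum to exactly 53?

Group the elements by complementary pair {x, 53−x}: {15,38}, {16,37}, {17,36}, …, giving 12 two-element pairs and 6 integers whose partner 53−x falls outside [15,44].
Treating each of those 18 groups as a pigeonhole, one can pick one integer per group — 18 integers — with no two summing to 53.
The 19th integer lands in an occupied pair, forcing a sum of 53.

19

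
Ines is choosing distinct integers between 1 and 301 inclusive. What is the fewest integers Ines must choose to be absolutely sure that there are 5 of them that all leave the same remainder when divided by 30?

The 30 residue classes mod 30 are the pigeonholes.
With 120 integers one could put 4 in each residue class and have no class reach 5.
The 121st integer pushes some class to 5, so 30·4 + 1 = 121.

121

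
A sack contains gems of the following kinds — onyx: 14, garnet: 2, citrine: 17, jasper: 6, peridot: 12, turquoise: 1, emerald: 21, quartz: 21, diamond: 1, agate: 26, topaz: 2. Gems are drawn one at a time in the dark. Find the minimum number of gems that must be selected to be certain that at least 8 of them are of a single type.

55

The 11 types are the holes; the gems drawn are the pigeons.
To avoid 8 of any one type, the worst case takes at most 7 of each type, or every gem of a type that has fewer than 7.
That gives 7 + 2 + 7 + 6 + 7 + 1 + 7 + 7 + 1 + 7 + 2 = 54 gems with no type reaching 8.
The next gem forces some type to 8, so 54 + 1 = 55.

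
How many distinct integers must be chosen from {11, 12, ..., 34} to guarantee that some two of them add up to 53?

17

Two chosen integers sum to 53 exactly when both halves of some pair {x, 53−x} with 19 ≤ x ≤ 53−x ≤ 34 are chosen — 8 such pairs.
The remaining 8 elements (those with no distinct partner in range) can never complete a 53-sum, so the worst case takes all of them and one from each pair: 8 + 8 = 16.
The 17th integer has to be the second member of some pair, so 16 + 1 = 17.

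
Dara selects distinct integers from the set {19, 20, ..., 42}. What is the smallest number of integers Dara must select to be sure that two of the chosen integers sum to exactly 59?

14

Group the elements by complementary pair {x, 59−x}: {19,40}, {20,39}, {21,38}, …, giving 11 two-element pairs and 2 integers whose partner 59−x falls outside [19,42].
By pigeonhole, treating each of those 13 groups as a pigeonhole, one can pick one integer per group — 13 integers — with no two summing to 59.
The 14th integer lands in an occupied pair, forcing a sum of 59.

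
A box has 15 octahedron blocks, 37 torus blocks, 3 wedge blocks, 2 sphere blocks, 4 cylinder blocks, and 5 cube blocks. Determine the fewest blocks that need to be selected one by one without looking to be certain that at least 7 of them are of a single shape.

An adversary could hand out at most 6 blocks per shape (4 shapes run out sooner): 6 + 6 + 3 + 2 + 4 + 5 = 26 blocks and still no shape has 7.
By the pigeonhole principle, one more block lands in a shape already at 6, so 27 draws are enough and 26 are not.

27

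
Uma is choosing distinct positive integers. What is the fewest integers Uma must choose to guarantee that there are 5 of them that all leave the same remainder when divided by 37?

149

Pigeonhole: the 37 residue classes mod 37 are the pigeonholes.
With 148 integers one could put 4 in each residue class and have no class reach 5.
The 149th integer pushes some class to 5, so 37·4 + 1 = 149.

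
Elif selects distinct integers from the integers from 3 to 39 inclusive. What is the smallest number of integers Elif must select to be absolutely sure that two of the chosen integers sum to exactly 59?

28

Group the elements by complementary pair {x, 59−x}: {20,39}, {21,38}, {22,37}, …, giving 10 two-element pairs and 17 integers whose partner 59−x falls outside [3,39].
Pigeonhole: treating each of those 27 groups as a pigeonhole, one can pick one integer per group — 27 integers — with no two summing to 59.
The 28th integer lands in an occupied pair, forcing a sum of 59.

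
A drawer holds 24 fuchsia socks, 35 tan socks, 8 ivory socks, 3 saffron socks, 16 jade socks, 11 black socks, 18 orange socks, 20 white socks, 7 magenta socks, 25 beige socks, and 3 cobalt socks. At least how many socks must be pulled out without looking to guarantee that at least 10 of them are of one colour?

85

An adversary could hand out at most 9 socks per colour (4 colours run out sooner): 9 + 9 + 8 + 3 + 9 + 9 + 9 + 9 + 7 + 9 + 3 = 84 socks and still no colour has 10.
One more sock lands in a colour already at 9, so 85 draws are enough and 84 are not.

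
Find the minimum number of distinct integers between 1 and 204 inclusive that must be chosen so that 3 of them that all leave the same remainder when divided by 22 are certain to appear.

45

Pigeonhole: the 22 residue classes mod 22 are the pigeonholes.
With 44 integers one could put 2 in each residue class and have no class reach 3.
The 45th integer pushes some class to 3, so 22·2 + 1 = 45.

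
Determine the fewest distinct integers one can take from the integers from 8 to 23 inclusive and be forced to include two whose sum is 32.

10

Group the elements by complementary pair {x, 32−x}: {9,23}, {10,22}, {11,21}, …, giving 7 two-element pairs; the single value 16 (it cannot pair with itself since the integers are distinct); and 1 integer whose partner 32−x falls outside [8,23].
Treating each of those 9 groups as a pigeonhole, one can pick one integer per group — 9 integers — with no two summing to 32.
The 10th integer lands in an occupied pair, forcing a sum of 32.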